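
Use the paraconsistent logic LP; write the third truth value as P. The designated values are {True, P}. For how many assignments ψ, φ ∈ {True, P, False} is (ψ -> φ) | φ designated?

Of the 9 assignments, 8 give a value in {True, P}.

8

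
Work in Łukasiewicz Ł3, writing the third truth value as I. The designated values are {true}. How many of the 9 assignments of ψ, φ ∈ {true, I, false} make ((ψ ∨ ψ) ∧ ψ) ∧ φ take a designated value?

1

Designated under: (ψ=true, φ=true).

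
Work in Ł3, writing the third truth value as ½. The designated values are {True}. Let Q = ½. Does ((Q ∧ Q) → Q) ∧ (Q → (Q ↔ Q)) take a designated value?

Q ∧ Q = ½ ∧ ½ = ½
(Q ∧ Q) → Q = ½ → ½ = True
Q ↔ Q = ½ ↔ ½ = True
Q → (Q ↔ Q) = ½ → True = True
((Q ∧ Q) → Q) ∧ (Q → (Q ↔ Q)) = True ∧ True = True
True ∈ {True}.

Yes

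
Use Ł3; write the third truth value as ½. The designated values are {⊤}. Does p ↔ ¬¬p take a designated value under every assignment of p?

Every assignment of p over {⊤, ½, ⊥} gives a value in {⊤}.
In particular, with p=½: p ↔ ¬¬p = ⊤.

Yes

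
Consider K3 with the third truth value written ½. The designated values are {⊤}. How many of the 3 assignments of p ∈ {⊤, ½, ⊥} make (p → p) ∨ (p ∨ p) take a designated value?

2

p=⊤: ⊤ ✓
p=½: ½ ·
p=⊥: ⊤ ✓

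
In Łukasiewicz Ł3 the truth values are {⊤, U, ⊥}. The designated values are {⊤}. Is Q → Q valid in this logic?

Yes

Every assignment of Q over {⊤, U, ⊥} gives a value in {⊤}.
In particular, with Q=U: Q → Q = ⊤.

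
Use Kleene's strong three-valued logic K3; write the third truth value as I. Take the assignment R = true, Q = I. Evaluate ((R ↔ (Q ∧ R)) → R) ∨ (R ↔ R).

Q ∧ R = I ∧ true = I
R ↔ (Q ∧ R) = true ↔ I = I
(R ↔ (Q ∧ R)) → R = I → true = true  [¬I ∨ true]
R ↔ R = true ↔ true = true
((R ↔ (Q ∧ R)) → R) ∨ (R ↔ R) = true ∨ true = true

true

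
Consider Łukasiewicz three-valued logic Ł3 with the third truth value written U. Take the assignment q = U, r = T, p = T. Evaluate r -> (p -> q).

p -> q = T -> U = U  [min(1, 1−1+½)]
r -> (p -> q) = T -> U = U

U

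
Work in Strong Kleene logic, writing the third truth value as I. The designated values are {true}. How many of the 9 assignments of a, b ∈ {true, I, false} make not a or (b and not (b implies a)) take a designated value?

3

Designated under: (a=false, b=true); (a=false, b=I); (a=false, b=false).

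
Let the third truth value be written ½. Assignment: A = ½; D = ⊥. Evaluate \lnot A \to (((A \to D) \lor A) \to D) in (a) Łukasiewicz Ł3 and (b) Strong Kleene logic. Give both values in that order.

In Łukasiewicz Ł3: \lnot A = \lnot ½ = ½
A \to D = ½ \to ⊥ = ½  [min(1, 1−½+0)]
(A \to D) \lor A = ½ \lor ½ = ½
((A \to D) \lor A) \to D = ½ \to ⊥ = ½
\lnot A \to (((A \to D) \lor A) \to D) = ½ \to ½ = ⊤
In Strong Kleene logic: \lnot A = \lnot ½ = ½
A \to D = ½ \to ⊥ = ½  [\lnot ½ \lor ⊥]
(A \to D) \lor A = ½ \lor ½ = ½
((A \to D) \lor A) \to D = ½ \to ⊥ = ½
\lnot A \to (((A \to D) \lor A) \to D) = ½ \to ½ = ½
They differ because Łukasiewicz Ł3 and Strong Kleene logic treat ½ differently under implication.

⊤; ½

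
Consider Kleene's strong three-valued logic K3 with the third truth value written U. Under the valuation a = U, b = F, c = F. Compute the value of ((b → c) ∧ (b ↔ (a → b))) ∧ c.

b → c = F → F = T
a → b = U → F = U  [¬U ∨ F]
b ↔ (a → b) = F ↔ U = U
(b → c) ∧ (b ↔ (a → b)) = T ∧ U = U
((b → c) ∧ (b ↔ (a → b))) ∧ c = U ∧ F = F

F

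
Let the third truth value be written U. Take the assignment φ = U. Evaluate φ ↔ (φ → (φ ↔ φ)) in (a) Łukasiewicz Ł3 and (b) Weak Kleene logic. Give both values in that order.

In Łukasiewicz Ł3: φ ↔ φ = U ↔ U = ⊤  [1 − |½−½|]
φ → (φ ↔ φ) = U → ⊤ = ⊤
φ ↔ (φ → (φ ↔ φ)) = U ↔ ⊤ = U
In Weak Kleene logic: φ ↔ φ = U ↔ U = U
φ → (φ ↔ φ) = U → U = U  [any arg is the third value ⇒ result is the third value]
φ ↔ (φ → (φ ↔ φ)) = U ↔ U = U

U; U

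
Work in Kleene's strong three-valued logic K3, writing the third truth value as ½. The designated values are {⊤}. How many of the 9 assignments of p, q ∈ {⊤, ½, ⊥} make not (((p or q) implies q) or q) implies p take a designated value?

Of the 9 assignments, 6 give a value in {⊤}.

6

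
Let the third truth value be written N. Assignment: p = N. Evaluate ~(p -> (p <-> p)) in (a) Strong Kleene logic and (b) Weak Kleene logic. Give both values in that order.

N; N

In Strong Kleene logic: p <-> p = N <-> N = N
p -> (p <-> p) = N -> N = N  [~N | N]
~(p -> (p <-> p)) = ~N = N
In Weak Kleene logic: p <-> p = N <-> N = N
p -> (p <-> p) = N -> N = N
~(p -> (p <-> p)) = ~N = N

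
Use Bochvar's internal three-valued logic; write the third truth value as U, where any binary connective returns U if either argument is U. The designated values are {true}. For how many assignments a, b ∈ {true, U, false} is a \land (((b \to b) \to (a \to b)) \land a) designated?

Designated under: (a=true, b=true).

1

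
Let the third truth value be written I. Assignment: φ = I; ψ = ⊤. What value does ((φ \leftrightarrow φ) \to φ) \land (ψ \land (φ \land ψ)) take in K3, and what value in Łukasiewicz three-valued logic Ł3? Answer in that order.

I; I

In K3: φ \leftrightarrow φ = I \leftrightarrow I = I
(φ \leftrightarrow φ) \to φ = I \to I = I  [\lnot I \lor I]
φ \land ψ = I \land ⊤ = I
ψ \land (φ \land ψ) = ⊤ \land I = I
((φ \leftrightarrow φ) \to φ) \land (ψ \land (φ \land ψ)) = I \land I = I
In Łukasiewicz three-valued logic Ł3: φ \leftrightarrow φ = I \leftrightarrow I = ⊤  [1 − |½−½|]
(φ \leftrightarrow φ) \to φ = ⊤ \to I = I
φ \land ψ = I \land ⊤ = I
ψ \land (φ \land ψ) = ⊤ \land I = I
((φ \leftrightarrow φ) \to φ) \land (ψ \land (φ \land ψ)) = I \land I = I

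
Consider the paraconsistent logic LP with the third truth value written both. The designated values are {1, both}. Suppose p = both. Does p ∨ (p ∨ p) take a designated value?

p ∨ p = both ∨ both = both
p ∨ (p ∨ p) = both ∨ both = both
both ∈ {1, both}.

Yes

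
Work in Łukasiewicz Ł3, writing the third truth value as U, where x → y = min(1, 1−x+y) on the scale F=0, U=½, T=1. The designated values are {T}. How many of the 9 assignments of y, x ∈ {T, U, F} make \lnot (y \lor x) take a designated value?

1

Designated under: (y=F, x=F).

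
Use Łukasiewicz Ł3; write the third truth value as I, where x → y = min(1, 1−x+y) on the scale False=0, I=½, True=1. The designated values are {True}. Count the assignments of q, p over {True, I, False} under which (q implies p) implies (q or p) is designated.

Of the 9 assignments, 6 give a value in {True}.

6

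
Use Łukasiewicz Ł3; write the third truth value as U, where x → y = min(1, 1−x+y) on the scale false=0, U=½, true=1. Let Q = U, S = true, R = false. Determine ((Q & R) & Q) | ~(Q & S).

U

Q & R = U & false = false
(Q & R) & Q = false & U = false
Q & S = U & true = U
~(Q & S) = ~U = U
((Q & R) & Q) | ~(Q & S) = false | U = U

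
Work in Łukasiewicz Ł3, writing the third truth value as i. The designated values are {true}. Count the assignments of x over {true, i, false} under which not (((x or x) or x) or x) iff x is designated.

1

x=true: false ·
x=i: true ✓
x=false: false ·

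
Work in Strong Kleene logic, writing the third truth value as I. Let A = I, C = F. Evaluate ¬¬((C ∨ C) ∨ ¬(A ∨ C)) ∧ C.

F

C ∨ C = F ∨ F = F
A ∨ C = I ∨ F = I
¬(A ∨ C) = ¬I = I
(C ∨ C) ∨ ¬(A ∨ C) = F ∨ I = I
¬((C ∨ C) ∨ ¬(A ∨ C)) = ¬I = I
¬¬((C ∨ C) ∨ ¬(A ∨ C)) = ¬I = I
¬¬((C ∨ C) ∨ ¬(A ∨ C)) ∧ C = I ∧ F = F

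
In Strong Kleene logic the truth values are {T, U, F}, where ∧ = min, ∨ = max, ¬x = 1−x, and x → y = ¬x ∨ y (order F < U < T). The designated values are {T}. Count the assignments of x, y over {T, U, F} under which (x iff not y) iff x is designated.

Designated under: (x=T, y=F); (x=F, y=F).

2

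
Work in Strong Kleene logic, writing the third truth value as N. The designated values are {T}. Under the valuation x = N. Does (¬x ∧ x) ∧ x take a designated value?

No

¬x = ¬N = N
¬x ∧ x = N ∧ N = N
(¬x ∧ x) ∧ x = N ∧ N = N
N ∉ {T}.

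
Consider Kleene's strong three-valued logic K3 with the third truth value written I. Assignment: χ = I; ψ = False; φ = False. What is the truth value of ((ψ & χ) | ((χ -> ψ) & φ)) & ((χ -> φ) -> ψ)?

False

ψ & χ = False & I = False
χ -> ψ = I -> False = I  [~I | False]
(χ -> ψ) & φ = I & False = False
(ψ & χ) | ((χ -> ψ) & φ) = False | False = False
χ -> φ = I -> False = I
(χ -> φ) -> ψ = I -> False = I
((ψ & χ) | ((χ -> ψ) & φ)) & ((χ -> φ) -> ψ) = False & I = False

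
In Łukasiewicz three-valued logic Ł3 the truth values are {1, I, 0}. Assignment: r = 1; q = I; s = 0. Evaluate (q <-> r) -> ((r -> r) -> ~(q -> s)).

1

q <-> r = I <-> 1 = I
r -> r = 1 -> 1 = 1
q -> s = I -> 0 = I
~(q -> s) = ~I = I
(r -> r) -> ~(q -> s) = 1 -> I = I
(q <-> r) -> ((r -> r) -> ~(q -> s)) = I -> I = 1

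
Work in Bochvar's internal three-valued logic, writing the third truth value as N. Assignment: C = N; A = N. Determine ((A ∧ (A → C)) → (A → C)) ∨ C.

A → C = N → N = N  [any arg is the third value ⇒ result is the third value]
A ∧ (A → C) = N ∧ N = N
A → C = N → N = N
(A ∧ (A → C)) → (A → C) = N → N = N
((A ∧ (A → C)) → (A → C)) ∨ C = N ∨ N = N

N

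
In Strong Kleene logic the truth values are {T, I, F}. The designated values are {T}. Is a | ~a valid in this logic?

No

Countermodel: a=I gives I, which is not designated.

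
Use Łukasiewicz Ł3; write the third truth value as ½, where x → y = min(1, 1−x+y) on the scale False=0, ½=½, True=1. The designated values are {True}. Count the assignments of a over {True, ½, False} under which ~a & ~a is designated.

a=True: False ·
a=½: ½ ·
a=False: True ✓

1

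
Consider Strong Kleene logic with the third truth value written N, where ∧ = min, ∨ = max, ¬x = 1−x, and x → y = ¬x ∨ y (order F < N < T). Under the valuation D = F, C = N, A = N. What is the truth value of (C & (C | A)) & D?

C | A = N | N = N
C & (C | A) = N & N = N
(C & (C | A)) & D = N & F = F

F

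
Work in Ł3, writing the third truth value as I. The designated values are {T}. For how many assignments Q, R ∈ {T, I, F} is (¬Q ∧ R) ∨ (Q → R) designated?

Of the 9 assignments, 6 give a value in {T}.

6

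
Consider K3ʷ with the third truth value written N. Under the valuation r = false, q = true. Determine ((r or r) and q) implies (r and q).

r or r = false or false = false
(r or r) and q = false and true = false
r and q = false and true = false
((r or r) and q) implies (r and q) = false implies false = true

true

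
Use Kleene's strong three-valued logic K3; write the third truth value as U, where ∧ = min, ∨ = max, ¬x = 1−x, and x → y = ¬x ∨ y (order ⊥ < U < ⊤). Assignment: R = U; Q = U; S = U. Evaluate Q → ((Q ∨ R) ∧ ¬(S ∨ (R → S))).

U

Q ∨ R = U ∨ U = U
R → S = U → U = U  [¬U ∨ U]
S ∨ (R → S) = U ∨ U = U
¬(S ∨ (R → S)) = ¬U = U
(Q ∨ R) ∧ ¬(S ∨ (R → S)) = U ∧ U = U
Q → ((Q ∨ R) ∧ ¬(S ∨ (R → S))) = U → U = U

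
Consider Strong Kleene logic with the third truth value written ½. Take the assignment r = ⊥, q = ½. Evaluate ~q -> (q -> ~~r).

½

~q = ~½ = ½
~r = ~⊥ = ⊤
~~r = ~⊤ = ⊥
q -> ~~r = ½ -> ⊥ = ½  [~½ | ⊥]
~q -> (q -> ~~r) = ½ -> ½ = ½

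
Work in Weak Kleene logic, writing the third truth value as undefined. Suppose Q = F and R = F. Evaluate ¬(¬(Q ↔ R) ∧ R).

T

Q ↔ R = F ↔ F = T
¬(Q ↔ R) = ¬T = F
¬(Q ↔ R) ∧ R = F ∧ F = F
¬(¬(Q ↔ R) ∧ R) = ¬F = T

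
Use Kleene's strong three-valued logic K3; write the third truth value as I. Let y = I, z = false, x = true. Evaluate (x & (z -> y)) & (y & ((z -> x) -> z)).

false

z -> y = false -> I = true  [~false | I]
x & (z -> y) = true & true = true
z -> x = false -> true = true
(z -> x) -> z = true -> false = false
y & ((z -> x) -> z) = I & false = false
(x & (z -> y)) & (y & ((z -> x) -> z)) = true & false = false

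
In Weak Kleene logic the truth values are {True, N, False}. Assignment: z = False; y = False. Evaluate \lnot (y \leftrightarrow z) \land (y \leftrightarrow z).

y \leftrightarrow z = False \leftrightarrow False = True
\lnot (y \leftrightarrow z) = \lnot True = False
y \leftrightarrow z = False \leftrightarrow False = True
\lnot (y \leftrightarrow z) \land (y \leftrightarrow z) = False \land True = False

False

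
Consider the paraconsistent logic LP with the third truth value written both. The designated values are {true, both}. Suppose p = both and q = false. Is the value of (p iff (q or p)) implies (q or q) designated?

q or p = false or both = both
p iff (q or p) = both iff both = both
q or q = false or false = false
(p iff (q or p)) implies (q or q) = both implies false = both  [not both or false]
both ∈ {true, both}.

Yes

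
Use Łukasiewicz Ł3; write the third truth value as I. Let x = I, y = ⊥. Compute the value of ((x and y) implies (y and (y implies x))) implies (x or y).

x and y = I and ⊥ = ⊥
y implies x = ⊥ implies I = ⊤  [min(1, 1−0+½)]
y and (y implies x) = ⊥ and ⊤ = ⊥
(x and y) implies (y and (y implies x)) = ⊥ implies ⊥ = ⊤
x or y = I or ⊥ = I
((x and y) implies (y and (y implies x))) implies (x or y) = ⊤ implies I = I

I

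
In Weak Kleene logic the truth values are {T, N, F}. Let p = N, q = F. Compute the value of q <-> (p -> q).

p -> q = N -> F = N  [any arg is the third value ⇒ result is the third value]
q <-> (p -> q) = F <-> N = N

N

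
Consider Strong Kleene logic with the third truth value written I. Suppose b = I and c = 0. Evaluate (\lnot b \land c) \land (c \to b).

0

\lnot b = \lnot I = I
\lnot b \land c = I \land 0 = 0
c \to b = 0 \to I = 1  [\lnot 0 \lor I]
(\lnot b \land c) \land (c \to b) = 0 \land 1 = 0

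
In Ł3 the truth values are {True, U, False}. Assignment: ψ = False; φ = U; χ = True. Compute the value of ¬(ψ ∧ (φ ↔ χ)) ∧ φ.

U

φ ↔ χ = U ↔ True = U
ψ ∧ (φ ↔ χ) = False ∧ U = False
¬(ψ ∧ (φ ↔ χ)) = ¬False = True
¬(ψ ∧ (φ ↔ χ)) ∧ φ = True ∧ U = U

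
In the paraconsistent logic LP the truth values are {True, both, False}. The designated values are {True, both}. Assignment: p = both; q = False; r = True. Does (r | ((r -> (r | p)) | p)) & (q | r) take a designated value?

r | p = True | both = True
r -> (r | p) = True -> True = True
(r -> (r | p)) | p = True | both = True
r | ((r -> (r | p)) | p) = True | True = True
q | r = False | True = True
(r | ((r -> (r | p)) | p)) & (q | r) = True & True = True
True ∈ {True, both}.

Yes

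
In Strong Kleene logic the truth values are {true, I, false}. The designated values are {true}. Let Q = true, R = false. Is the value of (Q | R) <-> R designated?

Q | R = true | false = true
(Q | R) <-> R = true <-> false = false
false ∉ {true}.

No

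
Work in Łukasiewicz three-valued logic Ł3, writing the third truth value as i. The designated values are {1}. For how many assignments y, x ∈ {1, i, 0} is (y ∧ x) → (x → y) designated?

9

Of the 9 assignments, 9 give a value in {1}.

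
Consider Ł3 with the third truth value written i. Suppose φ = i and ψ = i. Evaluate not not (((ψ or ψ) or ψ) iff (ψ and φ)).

ψ or ψ = i or i = i
(ψ or ψ) or ψ = i or i = i
ψ and φ = i and i = i
((ψ or ψ) or ψ) iff (ψ and φ) = i iff i = 1  [1 − |½−½|]
not (((ψ or ψ) or ψ) iff (ψ and φ)) = not 1 = 0
not not (((ψ or ψ) or ψ) iff (ψ and φ)) = not 0 = 1

1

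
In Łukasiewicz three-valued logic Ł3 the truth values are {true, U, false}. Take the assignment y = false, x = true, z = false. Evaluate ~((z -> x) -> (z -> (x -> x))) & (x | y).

false

z -> x = false -> true = true
x -> x = true -> true = true
z -> (x -> x) = false -> true = true
(z -> x) -> (z -> (x -> x)) = true -> true = true
~((z -> x) -> (z -> (x -> x))) = ~true = false
x | y = true | false = true
~((z -> x) -> (z -> (x -> x))) & (x | y) = false & true = false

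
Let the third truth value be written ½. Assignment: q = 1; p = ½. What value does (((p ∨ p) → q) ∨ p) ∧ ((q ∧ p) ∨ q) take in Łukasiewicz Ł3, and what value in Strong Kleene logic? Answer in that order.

1; 1

In Łukasiewicz Ł3: p ∨ p = ½ ∨ ½ = ½
(p ∨ p) → q = ½ → 1 = 1
((p ∨ p) → q) ∨ p = 1 ∨ ½ = 1
q ∧ p = 1 ∧ ½ = ½
(q ∧ p) ∨ q = ½ ∨ 1 = 1
(((p ∨ p) → q) ∨ p) ∧ ((q ∧ p) ∨ q) = 1 ∧ 1 = 1
In Strong Kleene logic: p ∨ p = ½ ∨ ½ = ½
(p ∨ p) → q = ½ → 1 = 1  [¬½ ∨ 1]
((p ∨ p) → q) ∨ p = 1 ∨ ½ = 1
q ∧ p = 1 ∧ ½ = ½
(q ∧ p) ∨ q = ½ ∨ 1 = 1
(((p ∨ p) → q) ∨ p) ∧ ((q ∧ p) ∨ q) = 1 ∧ 1 = 1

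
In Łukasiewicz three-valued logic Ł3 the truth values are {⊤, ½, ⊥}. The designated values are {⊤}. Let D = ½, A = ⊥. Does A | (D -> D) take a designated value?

Yes

D -> D = ½ -> ½ = ⊤  [min(1, 1−½+½)]
A | (D -> D) = ⊥ | ⊤ = ⊤
⊤ ∈ {⊤}.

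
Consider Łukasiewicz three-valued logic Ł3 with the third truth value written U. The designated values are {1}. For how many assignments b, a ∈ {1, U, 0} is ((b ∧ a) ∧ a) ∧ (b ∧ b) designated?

1

Designated under: (b=1, a=1).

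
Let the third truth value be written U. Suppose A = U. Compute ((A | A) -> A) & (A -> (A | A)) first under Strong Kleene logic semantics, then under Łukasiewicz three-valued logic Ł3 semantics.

U; ⊤

In Strong Kleene logic: A | A = U | U = U
(A | A) -> A = U -> U = U
A | A = U | U = U
A -> (A | A) = U -> U = U
((A | A) -> A) & (A -> (A | A)) = U & U = U
In Łukasiewicz three-valued logic Ł3: A | A = U | U = U
(A | A) -> A = U -> U = ⊤  [min(1, 1−½+½)]
A | A = U | U = U
A -> (A | A) = U -> U = ⊤
((A | A) -> A) & (A -> (A | A)) = ⊤ & ⊤ = ⊤
They differ because Strong Kleene logic and Łukasiewicz three-valued logic Ł3 treat U differently under implication.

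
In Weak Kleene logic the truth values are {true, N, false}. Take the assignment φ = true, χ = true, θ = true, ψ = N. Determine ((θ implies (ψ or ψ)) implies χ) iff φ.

N

ψ or ψ = N or N = N
θ implies (ψ or ψ) = true implies N = N  [any arg is the third value ⇒ result is the third value]
(θ implies (ψ or ψ)) implies χ = N implies true = N
((θ implies (ψ or ψ)) implies χ) iff φ = N iff true = N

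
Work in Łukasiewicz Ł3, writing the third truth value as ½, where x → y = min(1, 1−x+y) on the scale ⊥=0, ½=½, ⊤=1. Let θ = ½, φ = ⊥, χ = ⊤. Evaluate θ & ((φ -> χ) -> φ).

φ -> χ = ⊥ -> ⊤ = ⊤
(φ -> χ) -> φ = ⊤ -> ⊥ = ⊥
θ & ((φ -> χ) -> φ) = ½ & ⊥ = ⊥

⊥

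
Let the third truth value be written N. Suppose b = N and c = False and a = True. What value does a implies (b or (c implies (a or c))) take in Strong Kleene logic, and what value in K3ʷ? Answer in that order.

True; N

In Strong Kleene logic: a or c = True or False = True
c implies (a or c) = False implies True = True
b or (c implies (a or c)) = N or True = True
a implies (b or (c implies (a or c))) = True implies True = True
In K3ʷ: a or c = True or False = True
c implies (a or c) = False implies True = True
b or (c implies (a or c)) = N or True = N
a implies (b or (c implies (a or c))) = True implies N = N  [any arg is the third value ⇒ result is the third value]
They differ because Strong Kleene logic and K3ʷ treat N differently under the binary connectives.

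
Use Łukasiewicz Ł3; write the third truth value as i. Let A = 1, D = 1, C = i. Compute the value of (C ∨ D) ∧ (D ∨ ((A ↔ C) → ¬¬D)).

C ∨ D = i ∨ 1 = 1
A ↔ C = 1 ↔ i = i  [1 − |1−½|]
¬D = ¬1 = 0
¬¬D = ¬0 = 1
(A ↔ C) → ¬¬D = i → 1 = 1
D ∨ ((A ↔ C) → ¬¬D) = 1 ∨ 1 = 1
(C ∨ D) ∧ (D ∨ ((A ↔ C) → ¬¬D)) = 1 ∧ 1 = 1

1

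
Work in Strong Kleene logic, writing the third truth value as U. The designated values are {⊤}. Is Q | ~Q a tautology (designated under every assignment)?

Countermodel: Q=U gives U, which is not designated.

No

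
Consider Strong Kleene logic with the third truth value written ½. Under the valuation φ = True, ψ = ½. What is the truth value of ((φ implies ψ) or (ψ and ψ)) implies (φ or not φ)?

φ implies ψ = True implies ½ = ½  [not True or ½]
ψ and ψ = ½ and ½ = ½
(φ implies ψ) or (ψ and ψ) = ½ or ½ = ½
not φ = not True = False
φ or not φ = True or False = True
((φ implies ψ) or (ψ and ψ)) implies (φ or not φ) = ½ implies True = True

True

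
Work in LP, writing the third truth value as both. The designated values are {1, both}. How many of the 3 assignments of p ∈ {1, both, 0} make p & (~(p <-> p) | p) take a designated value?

2

p=1: 1 ✓
p=both: both ✓
p=0: 0 ·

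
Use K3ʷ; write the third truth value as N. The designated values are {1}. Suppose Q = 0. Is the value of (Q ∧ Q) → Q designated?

Q ∧ Q = 0 ∧ 0 = 0
(Q ∧ Q) → Q = 0 → 0 = 1
1 ∈ {1}.

Yes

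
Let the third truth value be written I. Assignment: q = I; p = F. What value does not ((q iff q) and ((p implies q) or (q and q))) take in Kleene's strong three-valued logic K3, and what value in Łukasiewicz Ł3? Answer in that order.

In Kleene's strong three-valued logic K3: q iff q = I iff I = I
p implies q = F implies I = T
q and q = I and I = I
(p implies q) or (q and q) = T or I = T
(q iff q) and ((p implies q) or (q and q)) = I and T = I
not ((q iff q) and ((p implies q) or (q and q))) = not I = I
In Łukasiewicz Ł3: q iff q = I iff I = T  [1 − |½−½|]
p implies q = F implies I = T
q and q = I and I = I
(p implies q) or (q and q) = T or I = T
(q iff q) and ((p implies q) or (q and q)) = T and T = T
not ((q iff q) and ((p implies q) or (q and q))) = not T = F
They differ because Kleene's strong three-valued logic K3 and Łukasiewicz Ł3 treat I differently under implication.

I; F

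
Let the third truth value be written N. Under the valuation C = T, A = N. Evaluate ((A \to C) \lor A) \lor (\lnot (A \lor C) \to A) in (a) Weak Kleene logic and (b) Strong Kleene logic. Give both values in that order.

In Weak Kleene logic: A \to C = N \to T = N  [any arg is the third value ⇒ result is the third value]
(A \to C) \lor A = N \lor N = N
A \lor C = N \lor T = N
\lnot (A \lor C) = \lnot N = N
\lnot (A \lor C) \to A = N \to N = N
((A \to C) \lor A) \lor (\lnot (A \lor C) \to A) = N \lor N = N
In Strong Kleene logic: A \to C = N \to T = T  [\lnot N \lor T]
(A \to C) \lor A = T \lor N = T
A \lor C = N \lor T = T
\lnot (A \lor C) = \lnot T = F
\lnot (A \lor C) \to A = F \to N = T
((A \to C) \lor A) \lor (\lnot (A \lor C) \to A) = T \lor T = T
They differ because Weak Kleene logic and Strong Kleene logic treat N differently under the binary connectives.

N; T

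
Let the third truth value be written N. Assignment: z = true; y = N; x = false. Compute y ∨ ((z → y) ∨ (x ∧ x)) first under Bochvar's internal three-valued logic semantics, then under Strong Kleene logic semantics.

N; N

In Bochvar's internal three-valued logic: z → y = true → N = N  [any arg is the third value ⇒ result is the third value]
x ∧ x = false ∧ false = false
(z → y) ∨ (x ∧ x) = N ∨ false = N
y ∨ ((z → y) ∨ (x ∧ x)) = N ∨ N = N
In Strong Kleene logic: z → y = true → N = N
x ∧ x = false ∧ false = false
(z → y) ∨ (x ∧ x) = N ∨ false = N
y ∨ ((z → y) ∨ (x ∧ x)) = N ∨ N = N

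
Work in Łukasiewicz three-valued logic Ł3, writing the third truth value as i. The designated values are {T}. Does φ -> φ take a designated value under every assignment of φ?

Every assignment of φ over {T, i, F} gives a value in {T}.
In particular, with φ=i: φ -> φ = T.

Yes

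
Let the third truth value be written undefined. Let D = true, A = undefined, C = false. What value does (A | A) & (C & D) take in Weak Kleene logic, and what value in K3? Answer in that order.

undefined; false

In Weak Kleene logic: A | A = undefined | undefined = undefined
C & D = false & true = false
(A | A) & (C & D) = undefined & false = undefined
In K3: A | A = undefined | undefined = undefined
C & D = false & true = false
(A | A) & (C & D) = undefined & false = false
They differ because Weak Kleene logic and K3 treat undefined differently under the binary connectives.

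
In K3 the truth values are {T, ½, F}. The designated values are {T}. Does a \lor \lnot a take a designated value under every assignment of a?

No

Countermodel: a=½ gives ½, which is not designated.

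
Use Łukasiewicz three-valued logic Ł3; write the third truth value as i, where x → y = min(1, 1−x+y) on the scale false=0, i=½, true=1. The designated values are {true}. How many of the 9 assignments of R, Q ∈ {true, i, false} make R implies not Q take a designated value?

6

Of the 9 assignments, 6 give a value in {true}.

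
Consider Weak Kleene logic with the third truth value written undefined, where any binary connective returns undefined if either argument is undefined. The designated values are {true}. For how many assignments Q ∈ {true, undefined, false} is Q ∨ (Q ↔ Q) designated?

2

Q=true: true ✓
Q=undefined: undefined ·
Q=false: true ✓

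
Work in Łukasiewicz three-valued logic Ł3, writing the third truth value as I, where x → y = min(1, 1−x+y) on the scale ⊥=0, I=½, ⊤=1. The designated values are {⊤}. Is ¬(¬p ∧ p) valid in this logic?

Countermodel: p=I gives I, which is not designated.

No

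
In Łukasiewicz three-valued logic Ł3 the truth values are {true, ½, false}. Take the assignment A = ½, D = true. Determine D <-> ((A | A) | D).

A | A = ½ | ½ = ½
(A | A) | D = ½ | true = true
D <-> ((A | A) | D) = true <-> true = true

true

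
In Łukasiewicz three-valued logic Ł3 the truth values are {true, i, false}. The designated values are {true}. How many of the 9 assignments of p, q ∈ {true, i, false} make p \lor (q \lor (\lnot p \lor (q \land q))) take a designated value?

Of the 9 assignments, 7 give a value in {true}.

7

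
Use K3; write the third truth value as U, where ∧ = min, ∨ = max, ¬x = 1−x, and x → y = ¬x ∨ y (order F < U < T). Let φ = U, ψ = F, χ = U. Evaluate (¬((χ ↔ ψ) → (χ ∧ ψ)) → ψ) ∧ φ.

U

χ ↔ ψ = U ↔ F = U
χ ∧ ψ = U ∧ F = F
(χ ↔ ψ) → (χ ∧ ψ) = U → F = U
¬((χ ↔ ψ) → (χ ∧ ψ)) = ¬U = U
¬((χ ↔ ψ) → (χ ∧ ψ)) → ψ = U → F = U
(¬((χ ↔ ψ) → (χ ∧ ψ)) → ψ) ∧ φ = U ∧ U = U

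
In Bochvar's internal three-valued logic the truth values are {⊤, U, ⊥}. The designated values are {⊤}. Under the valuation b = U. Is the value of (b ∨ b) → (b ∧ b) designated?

b ∨ b = U ∨ U = U
b ∧ b = U ∧ U = U
(b ∨ b) → (b ∧ b) = U → U = U  [any arg is the third value ⇒ result is the third value]
U ∉ {⊤}.

No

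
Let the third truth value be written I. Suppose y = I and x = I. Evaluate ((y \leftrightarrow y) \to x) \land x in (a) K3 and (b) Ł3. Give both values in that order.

In K3: y \leftrightarrow y = I \leftrightarrow I = I
(y \leftrightarrow y) \to x = I \to I = I
((y \leftrightarrow y) \to x) \land x = I \land I = I
In Ł3: y \leftrightarrow y = I \leftrightarrow I = ⊤
(y \leftrightarrow y) \to x = ⊤ \to I = I
((y \leftrightarrow y) \to x) \land x = I \land I = I

I; I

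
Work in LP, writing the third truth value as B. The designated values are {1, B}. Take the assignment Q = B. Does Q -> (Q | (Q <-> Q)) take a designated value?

Q <-> Q = B <-> B = B
Q | (Q <-> Q) = B | B = B
Q -> (Q | (Q <-> Q)) = B -> B = B  [~B | B]
B ∈ {1, B}.

Yes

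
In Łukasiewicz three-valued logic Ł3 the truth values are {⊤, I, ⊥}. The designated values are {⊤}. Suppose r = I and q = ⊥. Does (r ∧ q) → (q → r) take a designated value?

r ∧ q = I ∧ ⊥ = ⊥
q → r = ⊥ → I = ⊤
(r ∧ q) → (q → r) = ⊥ → ⊤ = ⊤
⊤ ∈ {⊤}.

Yes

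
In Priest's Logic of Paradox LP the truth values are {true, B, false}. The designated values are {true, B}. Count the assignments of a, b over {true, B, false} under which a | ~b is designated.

8

Of the 9 assignments, 8 give a value in {true, B}.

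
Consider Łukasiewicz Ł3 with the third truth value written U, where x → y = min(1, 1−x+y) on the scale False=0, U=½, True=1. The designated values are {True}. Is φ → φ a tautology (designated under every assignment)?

Yes

Every assignment of φ over {True, U, False} gives a value in {True}.
In particular, with φ=U: φ → φ = True.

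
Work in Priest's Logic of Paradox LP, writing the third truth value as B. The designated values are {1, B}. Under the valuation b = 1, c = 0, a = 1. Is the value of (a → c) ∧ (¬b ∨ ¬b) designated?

a → c = 1 → 0 = 0
¬b = ¬1 = 0
¬b = ¬1 = 0
¬b ∨ ¬b = 0 ∨ 0 = 0
(a → c) ∧ (¬b ∨ ¬b) = 0 ∧ 0 = 0
0 ∉ {1, B}.

No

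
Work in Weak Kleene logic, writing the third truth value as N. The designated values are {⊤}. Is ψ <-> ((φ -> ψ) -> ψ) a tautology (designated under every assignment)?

Countermodel: ψ=⊤, φ=N gives N, which is not designated.

No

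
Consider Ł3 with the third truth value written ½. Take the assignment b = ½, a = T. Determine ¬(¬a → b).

¬a = ¬T = F
¬a → b = F → ½ = T
¬(¬a → b) = ¬T = F

F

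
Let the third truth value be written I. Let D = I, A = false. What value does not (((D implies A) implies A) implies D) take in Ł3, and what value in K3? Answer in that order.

In Ł3: D implies A = I implies false = I
(D implies A) implies A = I implies false = I
((D implies A) implies A) implies D = I implies I = true
not (((D implies A) implies A) implies D) = not true = false
In K3: D implies A = I implies false = I
(D implies A) implies A = I implies false = I
((D implies A) implies A) implies D = I implies I = I
not (((D implies A) implies A) implies D) = not I = I
They differ because Ł3 and K3 treat I differently under implication.

false; I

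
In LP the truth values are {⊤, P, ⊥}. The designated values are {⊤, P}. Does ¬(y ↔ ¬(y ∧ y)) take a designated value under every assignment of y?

Yes

Every assignment of y over {⊤, P, ⊥} gives a value in {⊤, P}.
In particular, with y=P: ¬(y ↔ ¬(y ∧ y)) = P.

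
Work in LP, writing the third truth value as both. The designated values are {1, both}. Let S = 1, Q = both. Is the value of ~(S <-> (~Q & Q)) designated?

Yes

~Q = ~both = both
~Q & Q = both & both = both
S <-> (~Q & Q) = 1 <-> both = both
~(S <-> (~Q & Q)) = ~both = both
both ∈ {1, both}.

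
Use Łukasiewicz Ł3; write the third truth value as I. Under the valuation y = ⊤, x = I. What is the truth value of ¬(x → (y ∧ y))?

⊥

y ∧ y = ⊤ ∧ ⊤ = ⊤
x → (y ∧ y) = I → ⊤ = ⊤  [min(1, 1−½+1)]
¬(x → (y ∧ y)) = ¬⊤ = ⊥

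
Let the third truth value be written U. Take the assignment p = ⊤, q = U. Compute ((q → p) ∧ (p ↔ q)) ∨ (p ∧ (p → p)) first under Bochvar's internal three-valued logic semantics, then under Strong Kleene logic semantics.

In Bochvar's internal three-valued logic: q → p = U → ⊤ = U  [any arg is the third value ⇒ result is the third value]
p ↔ q = ⊤ ↔ U = U
(q → p) ∧ (p ↔ q) = U ∧ U = U
p → p = ⊤ → ⊤ = ⊤
p ∧ (p → p) = ⊤ ∧ ⊤ = ⊤
((q → p) ∧ (p ↔ q)) ∨ (p ∧ (p → p)) = U ∨ ⊤ = U
In Strong Kleene logic: q → p = U → ⊤ = ⊤
p ↔ q = ⊤ ↔ U = U
(q → p) ∧ (p ↔ q) = ⊤ ∧ U = U
p → p = ⊤ → ⊤ = ⊤
p ∧ (p → p) = ⊤ ∧ ⊤ = ⊤
((q → p) ∧ (p ↔ q)) ∨ (p ∧ (p → p)) = U ∨ ⊤ = ⊤
They differ because Bochvar's internal three-valued logic and Strong Kleene logic treat U differently under the binary connectives.

U; ⊤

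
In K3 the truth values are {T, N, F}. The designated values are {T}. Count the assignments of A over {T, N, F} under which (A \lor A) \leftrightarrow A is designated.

A=T: T ✓
A=N: N ·
A=F: T ✓

2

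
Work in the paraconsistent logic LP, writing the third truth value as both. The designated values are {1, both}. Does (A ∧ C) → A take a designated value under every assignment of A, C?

Yes

Every assignment of A, C over {1, both, 0} gives a value in {1, both}.
In particular, with A=both, C=both: (A ∧ C) → A = both.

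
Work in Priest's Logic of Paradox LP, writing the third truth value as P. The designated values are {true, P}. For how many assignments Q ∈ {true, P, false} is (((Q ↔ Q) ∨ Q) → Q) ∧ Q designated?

Q=true: true ✓
Q=P: P ✓
Q=false: false ·

2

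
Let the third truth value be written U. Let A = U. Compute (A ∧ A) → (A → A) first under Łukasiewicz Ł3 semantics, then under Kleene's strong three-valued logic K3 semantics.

In Łukasiewicz Ł3: A ∧ A = U ∧ U = U
A → A = U → U = 1  [min(1, 1−½+½)]
(A ∧ A) → (A → A) = U → 1 = 1
In Kleene's strong three-valued logic K3: A ∧ A = U ∧ U = U
A → A = U → U = U
(A ∧ A) → (A → A) = U → U = U
They differ because Łukasiewicz Ł3 and Kleene's strong three-valued logic K3 treat U differently under implication.

1; U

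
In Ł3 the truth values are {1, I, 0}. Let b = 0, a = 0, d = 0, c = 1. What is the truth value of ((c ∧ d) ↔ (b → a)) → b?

1

c ∧ d = 1 ∧ 0 = 0
b → a = 0 → 0 = 1
(c ∧ d) ↔ (b → a) = 0 ↔ 1 = 0
((c ∧ d) ↔ (b → a)) → b = 0 → 0 = 1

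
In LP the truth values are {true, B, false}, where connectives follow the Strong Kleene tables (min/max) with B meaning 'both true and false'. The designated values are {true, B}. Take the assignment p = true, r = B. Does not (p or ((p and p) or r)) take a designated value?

p and p = true and true = true
(p and p) or r = true or B = true
p or ((p and p) or r) = true or true = true
not (p or ((p and p) or r)) = not true = false
false ∉ {true, B}.

No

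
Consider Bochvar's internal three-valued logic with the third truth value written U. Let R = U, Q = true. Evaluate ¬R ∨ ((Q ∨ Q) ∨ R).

U

¬R = ¬U = U
Q ∨ Q = true ∨ true = true
(Q ∨ Q) ∨ R = true ∨ U = U
¬R ∨ ((Q ∨ Q) ∨ R) = U ∨ U = U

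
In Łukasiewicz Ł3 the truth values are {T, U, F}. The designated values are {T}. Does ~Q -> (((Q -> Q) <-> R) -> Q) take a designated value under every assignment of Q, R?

No

Countermodel: Q=F, R=T gives F, which is not designated.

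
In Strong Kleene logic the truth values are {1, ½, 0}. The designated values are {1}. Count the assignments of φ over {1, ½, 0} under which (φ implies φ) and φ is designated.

φ=1: 1 ✓
φ=½: ½ ·
φ=0: 0 ·

1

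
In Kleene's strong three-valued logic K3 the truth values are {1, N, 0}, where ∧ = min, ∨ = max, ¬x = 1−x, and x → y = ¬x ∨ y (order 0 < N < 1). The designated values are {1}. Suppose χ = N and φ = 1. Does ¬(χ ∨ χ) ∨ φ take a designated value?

Yes

χ ∨ χ = N ∨ N = N
¬(χ ∨ χ) = ¬N = N
¬(χ ∨ χ) ∨ φ = N ∨ 1 = 1
1 ∈ {1}.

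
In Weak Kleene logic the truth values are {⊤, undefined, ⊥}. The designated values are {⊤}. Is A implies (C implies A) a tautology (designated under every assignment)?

No

Countermodel: A=⊤, C=undefined gives undefined, which is not designated.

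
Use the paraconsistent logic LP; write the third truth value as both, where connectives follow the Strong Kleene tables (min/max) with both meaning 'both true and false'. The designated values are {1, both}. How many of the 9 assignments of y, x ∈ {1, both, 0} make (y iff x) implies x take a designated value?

8

Of the 9 assignments, 8 give a value in {1, both}.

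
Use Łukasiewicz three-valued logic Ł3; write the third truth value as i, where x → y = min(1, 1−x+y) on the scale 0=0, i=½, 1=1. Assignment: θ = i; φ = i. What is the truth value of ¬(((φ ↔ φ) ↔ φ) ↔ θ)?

φ ↔ φ = i ↔ i = 1  [1 − |½−½|]
(φ ↔ φ) ↔ φ = 1 ↔ i = i
((φ ↔ φ) ↔ φ) ↔ θ = i ↔ i = 1
¬(((φ ↔ φ) ↔ φ) ↔ θ) = ¬1 = 0

0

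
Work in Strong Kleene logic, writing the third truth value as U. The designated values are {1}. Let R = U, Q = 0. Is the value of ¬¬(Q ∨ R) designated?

No

Q ∨ R = 0 ∨ U = U
¬(Q ∨ R) = ¬U = U
¬¬(Q ∨ R) = ¬U = U
U ∉ {1}.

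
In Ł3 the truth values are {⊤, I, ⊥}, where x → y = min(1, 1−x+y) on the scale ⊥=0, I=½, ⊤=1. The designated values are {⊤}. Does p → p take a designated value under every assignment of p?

Yes

Every assignment of p over {⊤, I, ⊥} gives a value in {⊤}.
In particular, with p=I: p → p = ⊤.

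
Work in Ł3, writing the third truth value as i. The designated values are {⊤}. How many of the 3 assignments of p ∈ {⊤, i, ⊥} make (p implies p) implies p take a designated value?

p=⊤: ⊤ ✓
p=i: i ·
p=⊥: ⊥ ·

1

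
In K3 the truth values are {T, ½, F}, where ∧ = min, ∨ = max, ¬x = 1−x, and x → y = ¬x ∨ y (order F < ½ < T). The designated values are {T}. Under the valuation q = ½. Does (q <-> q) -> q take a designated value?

q <-> q = ½ <-> ½ = ½
(q <-> q) -> q = ½ -> ½ = ½  [~½ | ½]
½ ∉ {T}.

No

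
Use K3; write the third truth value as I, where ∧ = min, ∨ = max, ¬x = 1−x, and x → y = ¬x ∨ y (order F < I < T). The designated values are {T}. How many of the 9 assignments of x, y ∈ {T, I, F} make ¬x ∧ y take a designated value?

Designated under: (x=F, y=T).

1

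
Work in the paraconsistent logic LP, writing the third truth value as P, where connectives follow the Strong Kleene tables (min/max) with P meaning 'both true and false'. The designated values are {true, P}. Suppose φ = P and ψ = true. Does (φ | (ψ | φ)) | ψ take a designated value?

Yes

ψ | φ = true | P = true
φ | (ψ | φ) = P | true = true
(φ | (ψ | φ)) | ψ = true | true = true
true ∈ {true, P}.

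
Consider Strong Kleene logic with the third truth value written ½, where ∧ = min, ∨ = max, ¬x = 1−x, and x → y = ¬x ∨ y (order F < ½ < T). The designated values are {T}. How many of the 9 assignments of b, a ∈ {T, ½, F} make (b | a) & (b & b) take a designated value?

Designated under: (b=T, a=T); (b=T, a=½); (b=T, a=F).

3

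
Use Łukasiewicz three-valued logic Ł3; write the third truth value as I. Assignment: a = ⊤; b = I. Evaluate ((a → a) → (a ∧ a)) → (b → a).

a → a = ⊤ → ⊤ = ⊤
a ∧ a = ⊤ ∧ ⊤ = ⊤
(a → a) → (a ∧ a) = ⊤ → ⊤ = ⊤
b → a = I → ⊤ = ⊤
((a → a) → (a ∧ a)) → (b → a) = ⊤ → ⊤ = ⊤

⊤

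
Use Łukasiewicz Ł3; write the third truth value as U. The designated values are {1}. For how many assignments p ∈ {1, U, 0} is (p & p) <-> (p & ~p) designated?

2

p=1: 0 ·
p=U: 1 ✓
p=0: 1 ✓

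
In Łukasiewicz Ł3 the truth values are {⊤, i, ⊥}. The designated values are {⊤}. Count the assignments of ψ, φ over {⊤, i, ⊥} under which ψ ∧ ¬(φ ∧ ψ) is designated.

Designated under: (ψ=⊤, φ=⊥).

1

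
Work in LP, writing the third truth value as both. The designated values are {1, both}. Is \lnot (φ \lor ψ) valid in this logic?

Countermodel: φ=1, ψ=1 gives 0, which is not designated.

No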